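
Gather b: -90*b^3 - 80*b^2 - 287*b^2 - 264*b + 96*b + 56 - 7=-90*b^3 - 367*b^2 - 168*b + 49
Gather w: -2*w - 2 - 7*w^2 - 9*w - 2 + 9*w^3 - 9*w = 9*w^3 - 7*w^2 - 20*w - 4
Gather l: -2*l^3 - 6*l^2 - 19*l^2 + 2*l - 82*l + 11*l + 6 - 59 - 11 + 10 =-2*l^3 - 25*l^2 - 69*l - 54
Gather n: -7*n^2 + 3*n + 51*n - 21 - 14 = -7*n^2 + 54*n - 35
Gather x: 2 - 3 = -1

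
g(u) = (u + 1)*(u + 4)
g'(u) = 2*u + 5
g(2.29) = 20.69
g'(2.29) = 9.58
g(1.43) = 13.19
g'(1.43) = 7.86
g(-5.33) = 5.76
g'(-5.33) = -5.66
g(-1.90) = -1.89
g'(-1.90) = 1.20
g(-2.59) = -2.24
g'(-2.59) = -0.18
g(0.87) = 9.11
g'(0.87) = 6.74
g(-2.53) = -2.25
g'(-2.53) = -0.06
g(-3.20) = -1.76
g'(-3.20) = -1.40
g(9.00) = 130.00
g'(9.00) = 23.00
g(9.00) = 130.00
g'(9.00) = 23.00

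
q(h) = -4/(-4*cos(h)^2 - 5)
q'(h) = 32*sin(h)*cos(h)/(-4*cos(h)^2 - 5)^2 = 32*sin(h)*cos(h)/(4*cos(h)^2 + 5)^2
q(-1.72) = 0.79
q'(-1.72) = 0.18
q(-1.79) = 0.77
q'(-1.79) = 0.25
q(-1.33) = 0.77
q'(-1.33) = -0.27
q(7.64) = 0.77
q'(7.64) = 0.25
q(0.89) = 0.61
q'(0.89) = 0.36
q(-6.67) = 0.47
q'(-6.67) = -0.16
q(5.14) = 0.70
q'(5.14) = -0.37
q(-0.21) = 0.45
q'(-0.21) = -0.08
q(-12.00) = 0.51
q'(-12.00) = 0.24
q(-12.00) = 0.51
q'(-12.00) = 0.24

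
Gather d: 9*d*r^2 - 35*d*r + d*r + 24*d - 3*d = d*(9*r^2 - 34*r + 21)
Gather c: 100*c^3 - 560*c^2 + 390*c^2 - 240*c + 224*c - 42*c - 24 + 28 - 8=100*c^3 - 170*c^2 - 58*c - 4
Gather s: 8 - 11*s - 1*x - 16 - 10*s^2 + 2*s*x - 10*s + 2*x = -10*s^2 + s*(2*x - 21) + x - 8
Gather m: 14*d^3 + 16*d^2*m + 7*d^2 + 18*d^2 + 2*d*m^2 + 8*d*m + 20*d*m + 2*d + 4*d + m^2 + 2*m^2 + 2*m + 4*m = 14*d^3 + 25*d^2 + 6*d + m^2*(2*d + 3) + m*(16*d^2 + 28*d + 6)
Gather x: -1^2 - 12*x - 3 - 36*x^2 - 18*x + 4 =-36*x^2 - 30*x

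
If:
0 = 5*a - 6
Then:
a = 6/5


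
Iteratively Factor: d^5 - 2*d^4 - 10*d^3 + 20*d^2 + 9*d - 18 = (d + 1)*(d^4 - 3*d^3 - 7*d^2 + 27*d - 18) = (d + 1)*(d + 3)*(d^3 - 6*d^2 + 11*d - 6) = (d - 1)*(d + 1)*(d + 3)*(d^2 - 5*d + 6) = (d - 2)*(d - 1)*(d + 1)*(d + 3)*(d - 3)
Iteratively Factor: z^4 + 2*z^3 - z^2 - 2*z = (z - 1)*(z^3 + 3*z^2 + 2*z) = (z - 1)*(z + 1)*(z^2 + 2*z) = (z - 1)*(z + 1)*(z + 2)*(z)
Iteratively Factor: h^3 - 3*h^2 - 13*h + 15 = (h + 3)*(h^2 - 6*h + 5) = (h - 5)*(h + 3)*(h - 1)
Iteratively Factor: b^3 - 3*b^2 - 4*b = (b)*(b^2 - 3*b - 4) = b*(b + 1)*(b - 4)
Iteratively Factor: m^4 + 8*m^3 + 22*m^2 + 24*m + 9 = (m + 3)*(m^3 + 5*m^2 + 7*m + 3) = (m + 1)*(m + 3)*(m^2 + 4*m + 3) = (m + 1)^2*(m + 3)*(m + 3)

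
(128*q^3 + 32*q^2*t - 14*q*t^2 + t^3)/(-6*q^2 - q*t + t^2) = (-64*q^2 + 16*q*t - t^2)/(3*q - t)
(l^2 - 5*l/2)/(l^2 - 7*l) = (l - 5/2)/(l - 7)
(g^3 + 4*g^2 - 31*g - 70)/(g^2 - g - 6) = (g^2 + 2*g - 35)/(g - 3)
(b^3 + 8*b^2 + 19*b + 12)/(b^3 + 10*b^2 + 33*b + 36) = (b + 1)/(b + 3)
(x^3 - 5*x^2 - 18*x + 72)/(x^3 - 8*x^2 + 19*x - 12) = (x^2 - 2*x - 24)/(x^2 - 5*x + 4)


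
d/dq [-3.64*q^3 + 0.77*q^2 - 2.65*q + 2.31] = -10.92*q^2 + 1.54*q - 2.65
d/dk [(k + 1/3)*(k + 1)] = 2*k + 4/3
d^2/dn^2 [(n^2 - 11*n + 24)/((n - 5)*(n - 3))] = -6/(n^3 - 15*n^2 + 75*n - 125)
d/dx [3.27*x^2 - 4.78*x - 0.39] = 6.54*x - 4.78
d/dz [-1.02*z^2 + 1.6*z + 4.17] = 1.6 - 2.04*z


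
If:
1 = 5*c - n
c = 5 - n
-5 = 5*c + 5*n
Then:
No Solution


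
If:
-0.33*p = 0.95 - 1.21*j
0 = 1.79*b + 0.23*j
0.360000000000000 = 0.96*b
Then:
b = 0.38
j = -2.92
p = -13.58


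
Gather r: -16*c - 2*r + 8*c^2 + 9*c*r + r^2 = 8*c^2 - 16*c + r^2 + r*(9*c - 2)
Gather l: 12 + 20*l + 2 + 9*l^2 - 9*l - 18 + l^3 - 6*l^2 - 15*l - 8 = l^3 + 3*l^2 - 4*l - 12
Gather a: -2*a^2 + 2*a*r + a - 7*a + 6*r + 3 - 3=-2*a^2 + a*(2*r - 6) + 6*r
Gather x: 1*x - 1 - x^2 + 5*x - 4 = -x^2 + 6*x - 5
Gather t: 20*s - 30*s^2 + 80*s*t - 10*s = -30*s^2 + 80*s*t + 10*s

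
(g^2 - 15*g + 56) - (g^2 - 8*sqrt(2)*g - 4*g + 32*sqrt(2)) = -11*g + 8*sqrt(2)*g - 32*sqrt(2) + 56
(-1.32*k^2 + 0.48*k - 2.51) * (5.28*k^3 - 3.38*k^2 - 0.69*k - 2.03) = -6.9696*k^5 + 6.996*k^4 - 13.9644*k^3 + 10.8322*k^2 + 0.7575*k + 5.0953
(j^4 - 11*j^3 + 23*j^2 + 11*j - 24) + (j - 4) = j^4 - 11*j^3 + 23*j^2 + 12*j - 28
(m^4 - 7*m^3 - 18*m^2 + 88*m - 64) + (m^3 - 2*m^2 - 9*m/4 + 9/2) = m^4 - 6*m^3 - 20*m^2 + 343*m/4 - 119/2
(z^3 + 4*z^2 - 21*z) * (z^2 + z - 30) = z^5 + 5*z^4 - 47*z^3 - 141*z^2 + 630*z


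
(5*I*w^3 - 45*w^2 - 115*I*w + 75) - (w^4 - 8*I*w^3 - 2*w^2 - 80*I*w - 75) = -w^4 + 13*I*w^3 - 43*w^2 - 35*I*w + 150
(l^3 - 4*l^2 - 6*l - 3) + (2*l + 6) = l^3 - 4*l^2 - 4*l + 3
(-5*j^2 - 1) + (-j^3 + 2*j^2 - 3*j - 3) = -j^3 - 3*j^2 - 3*j - 4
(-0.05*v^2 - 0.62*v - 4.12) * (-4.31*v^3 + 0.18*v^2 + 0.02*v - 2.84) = 0.2155*v^5 + 2.6632*v^4 + 17.6446*v^3 - 0.612*v^2 + 1.6784*v + 11.7008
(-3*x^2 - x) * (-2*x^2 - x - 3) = 6*x^4 + 5*x^3 + 10*x^2 + 3*x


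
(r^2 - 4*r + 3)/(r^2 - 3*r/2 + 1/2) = 2*(r - 3)/(2*r - 1)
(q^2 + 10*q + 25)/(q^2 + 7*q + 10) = (q + 5)/(q + 2)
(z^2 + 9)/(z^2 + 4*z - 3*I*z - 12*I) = (z + 3*I)/(z + 4)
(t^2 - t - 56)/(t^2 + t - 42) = (t - 8)/(t - 6)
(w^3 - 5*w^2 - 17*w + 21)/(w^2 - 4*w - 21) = w - 1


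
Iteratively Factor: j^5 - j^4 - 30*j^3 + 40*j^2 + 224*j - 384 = (j - 4)*(j^4 + 3*j^3 - 18*j^2 - 32*j + 96) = (j - 4)*(j + 4)*(j^3 - j^2 - 14*j + 24) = (j - 4)*(j - 3)*(j + 4)*(j^2 + 2*j - 8) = (j - 4)*(j - 3)*(j - 2)*(j + 4)*(j + 4)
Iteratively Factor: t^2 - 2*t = (t)*(t - 2)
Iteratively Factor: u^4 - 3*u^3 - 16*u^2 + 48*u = (u + 4)*(u^3 - 7*u^2 + 12*u) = u*(u + 4)*(u^2 - 7*u + 12) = u*(u - 3)*(u + 4)*(u - 4)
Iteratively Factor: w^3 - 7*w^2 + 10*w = (w - 5)*(w^2 - 2*w) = (w - 5)*(w - 2)*(w)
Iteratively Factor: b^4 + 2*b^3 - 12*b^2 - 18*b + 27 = (b + 3)*(b^3 - b^2 - 9*b + 9) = (b + 3)^2*(b^2 - 4*b + 3) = (b - 3)*(b + 3)^2*(b - 1)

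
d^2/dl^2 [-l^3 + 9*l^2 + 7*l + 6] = 18 - 6*l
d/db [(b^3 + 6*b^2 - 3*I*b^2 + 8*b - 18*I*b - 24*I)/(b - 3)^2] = (b^3 - 9*b^2 + b*(-44 + 36*I) - 24 + 102*I)/(b^3 - 9*b^2 + 27*b - 27)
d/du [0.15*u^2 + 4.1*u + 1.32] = 0.3*u + 4.1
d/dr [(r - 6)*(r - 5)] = 2*r - 11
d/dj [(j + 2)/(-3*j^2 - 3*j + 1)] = (3*j^2 + 12*j + 7)/(9*j^4 + 18*j^3 + 3*j^2 - 6*j + 1)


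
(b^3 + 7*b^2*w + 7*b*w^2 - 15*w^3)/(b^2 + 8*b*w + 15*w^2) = b - w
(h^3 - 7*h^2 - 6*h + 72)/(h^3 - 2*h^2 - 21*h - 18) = (h - 4)/(h + 1)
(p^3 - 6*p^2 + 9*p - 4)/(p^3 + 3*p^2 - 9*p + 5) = (p - 4)/(p + 5)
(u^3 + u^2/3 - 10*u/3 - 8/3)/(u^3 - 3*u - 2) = (u + 4/3)/(u + 1)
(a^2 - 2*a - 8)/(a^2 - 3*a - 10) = (a - 4)/(a - 5)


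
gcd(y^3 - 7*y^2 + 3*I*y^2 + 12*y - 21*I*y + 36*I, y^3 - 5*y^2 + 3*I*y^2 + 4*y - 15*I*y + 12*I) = y^2 + y*(-4 + 3*I) - 12*I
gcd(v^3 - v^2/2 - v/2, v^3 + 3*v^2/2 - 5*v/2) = v^2 - v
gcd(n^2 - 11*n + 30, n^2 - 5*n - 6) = n - 6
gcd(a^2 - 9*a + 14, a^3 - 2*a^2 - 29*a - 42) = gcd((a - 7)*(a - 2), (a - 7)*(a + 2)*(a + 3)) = a - 7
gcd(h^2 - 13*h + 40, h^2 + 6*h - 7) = 1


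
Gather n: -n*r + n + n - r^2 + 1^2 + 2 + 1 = n*(2 - r) - r^2 + 4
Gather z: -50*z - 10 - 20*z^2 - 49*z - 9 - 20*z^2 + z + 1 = -40*z^2 - 98*z - 18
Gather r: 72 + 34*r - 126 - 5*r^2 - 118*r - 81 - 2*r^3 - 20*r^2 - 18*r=-2*r^3 - 25*r^2 - 102*r - 135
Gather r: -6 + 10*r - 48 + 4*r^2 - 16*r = 4*r^2 - 6*r - 54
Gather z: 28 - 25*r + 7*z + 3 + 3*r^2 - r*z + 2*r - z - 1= 3*r^2 - 23*r + z*(6 - r) + 30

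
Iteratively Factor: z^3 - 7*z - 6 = (z + 2)*(z^2 - 2*z - 3) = (z - 3)*(z + 2)*(z + 1)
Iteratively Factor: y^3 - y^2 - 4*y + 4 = (y - 2)*(y^2 + y - 2) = (y - 2)*(y - 1)*(y + 2)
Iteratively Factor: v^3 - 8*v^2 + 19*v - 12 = (v - 4)*(v^2 - 4*v + 3) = (v - 4)*(v - 1)*(v - 3)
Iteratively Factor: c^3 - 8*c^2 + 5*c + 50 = (c + 2)*(c^2 - 10*c + 25) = (c - 5)*(c + 2)*(c - 5)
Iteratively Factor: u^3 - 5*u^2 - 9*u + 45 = (u + 3)*(u^2 - 8*u + 15) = (u - 3)*(u + 3)*(u - 5)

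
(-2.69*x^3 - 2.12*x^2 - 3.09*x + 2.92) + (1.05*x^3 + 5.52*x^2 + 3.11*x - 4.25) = -1.64*x^3 + 3.4*x^2 + 0.02*x - 1.33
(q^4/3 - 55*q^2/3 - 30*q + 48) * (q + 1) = q^5/3 + q^4/3 - 55*q^3/3 - 145*q^2/3 + 18*q + 48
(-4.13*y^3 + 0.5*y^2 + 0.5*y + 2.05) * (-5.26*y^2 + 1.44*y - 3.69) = 21.7238*y^5 - 8.5772*y^4 + 13.3297*y^3 - 11.908*y^2 + 1.107*y - 7.5645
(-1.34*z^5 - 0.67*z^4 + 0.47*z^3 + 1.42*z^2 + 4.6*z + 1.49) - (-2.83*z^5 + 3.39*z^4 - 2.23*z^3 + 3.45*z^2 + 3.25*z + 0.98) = 1.49*z^5 - 4.06*z^4 + 2.7*z^3 - 2.03*z^2 + 1.35*z + 0.51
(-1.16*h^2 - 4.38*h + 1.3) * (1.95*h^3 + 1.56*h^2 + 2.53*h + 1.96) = -2.262*h^5 - 10.3506*h^4 - 7.2326*h^3 - 11.327*h^2 - 5.2958*h + 2.548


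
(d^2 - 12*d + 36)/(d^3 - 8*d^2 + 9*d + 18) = (d - 6)/(d^2 - 2*d - 3)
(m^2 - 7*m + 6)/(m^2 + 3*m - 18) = (m^2 - 7*m + 6)/(m^2 + 3*m - 18)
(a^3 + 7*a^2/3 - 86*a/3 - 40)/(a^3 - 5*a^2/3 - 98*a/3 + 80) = (3*a + 4)/(3*a - 8)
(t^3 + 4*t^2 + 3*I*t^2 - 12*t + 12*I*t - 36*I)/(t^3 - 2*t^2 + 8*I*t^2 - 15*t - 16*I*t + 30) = (t + 6)/(t + 5*I)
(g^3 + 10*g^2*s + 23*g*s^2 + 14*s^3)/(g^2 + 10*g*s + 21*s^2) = (g^2 + 3*g*s + 2*s^2)/(g + 3*s)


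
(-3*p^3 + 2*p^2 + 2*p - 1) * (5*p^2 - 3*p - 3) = -15*p^5 + 19*p^4 + 13*p^3 - 17*p^2 - 3*p + 3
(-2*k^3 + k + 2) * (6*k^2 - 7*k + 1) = -12*k^5 + 14*k^4 + 4*k^3 + 5*k^2 - 13*k + 2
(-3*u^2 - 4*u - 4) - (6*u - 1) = -3*u^2 - 10*u - 3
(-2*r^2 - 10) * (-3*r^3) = 6*r^5 + 30*r^3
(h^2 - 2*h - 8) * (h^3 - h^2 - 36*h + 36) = h^5 - 3*h^4 - 42*h^3 + 116*h^2 + 216*h - 288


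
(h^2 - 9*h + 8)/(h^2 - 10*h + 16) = (h - 1)/(h - 2)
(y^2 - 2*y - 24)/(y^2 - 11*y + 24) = (y^2 - 2*y - 24)/(y^2 - 11*y + 24)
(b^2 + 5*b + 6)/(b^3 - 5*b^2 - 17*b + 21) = (b + 2)/(b^2 - 8*b + 7)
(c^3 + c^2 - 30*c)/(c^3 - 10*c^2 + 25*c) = (c + 6)/(c - 5)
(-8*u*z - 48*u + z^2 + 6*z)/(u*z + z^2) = (-8*u*z - 48*u + z^2 + 6*z)/(z*(u + z))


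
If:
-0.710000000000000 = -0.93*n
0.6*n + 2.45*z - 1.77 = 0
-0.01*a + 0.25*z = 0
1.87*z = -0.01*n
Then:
No Solution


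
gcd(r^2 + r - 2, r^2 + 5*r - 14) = 1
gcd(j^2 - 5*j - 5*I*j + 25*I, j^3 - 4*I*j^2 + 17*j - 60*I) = j - 5*I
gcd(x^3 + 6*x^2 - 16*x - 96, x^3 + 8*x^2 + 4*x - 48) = x^2 + 10*x + 24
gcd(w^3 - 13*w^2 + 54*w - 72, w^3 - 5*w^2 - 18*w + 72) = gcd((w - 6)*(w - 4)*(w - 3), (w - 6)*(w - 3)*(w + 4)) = w^2 - 9*w + 18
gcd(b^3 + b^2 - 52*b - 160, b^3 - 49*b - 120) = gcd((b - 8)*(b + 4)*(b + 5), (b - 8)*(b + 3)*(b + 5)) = b^2 - 3*b - 40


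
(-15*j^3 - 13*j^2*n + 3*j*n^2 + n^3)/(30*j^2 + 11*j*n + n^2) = (-3*j^2 - 2*j*n + n^2)/(6*j + n)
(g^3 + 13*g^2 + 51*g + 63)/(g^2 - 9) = (g^2 + 10*g + 21)/(g - 3)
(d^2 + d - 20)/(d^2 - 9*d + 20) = (d + 5)/(d - 5)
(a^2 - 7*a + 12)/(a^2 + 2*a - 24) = (a - 3)/(a + 6)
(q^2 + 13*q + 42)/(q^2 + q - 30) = (q + 7)/(q - 5)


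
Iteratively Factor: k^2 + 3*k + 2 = (k + 2)*(k + 1)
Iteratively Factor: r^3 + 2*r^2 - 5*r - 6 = (r - 2)*(r^2 + 4*r + 3) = (r - 2)*(r + 3)*(r + 1)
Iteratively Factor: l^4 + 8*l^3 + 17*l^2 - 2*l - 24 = (l + 4)*(l^3 + 4*l^2 + l - 6) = (l - 1)*(l + 4)*(l^2 + 5*l + 6) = (l - 1)*(l + 3)*(l + 4)*(l + 2)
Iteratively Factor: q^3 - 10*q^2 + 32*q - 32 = (q - 2)*(q^2 - 8*q + 16) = (q - 4)*(q - 2)*(q - 4)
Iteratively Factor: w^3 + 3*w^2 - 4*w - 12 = (w - 2)*(w^2 + 5*w + 6) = (w - 2)*(w + 2)*(w + 3)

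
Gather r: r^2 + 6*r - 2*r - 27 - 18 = r^2 + 4*r - 45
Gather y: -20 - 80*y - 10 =-80*y - 30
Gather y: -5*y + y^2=y^2 - 5*y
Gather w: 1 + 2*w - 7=2*w - 6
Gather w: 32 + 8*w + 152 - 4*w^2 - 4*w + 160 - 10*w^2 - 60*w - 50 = -14*w^2 - 56*w + 294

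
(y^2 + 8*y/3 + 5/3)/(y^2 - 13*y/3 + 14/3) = (3*y^2 + 8*y + 5)/(3*y^2 - 13*y + 14)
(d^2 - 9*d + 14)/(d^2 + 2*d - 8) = (d - 7)/(d + 4)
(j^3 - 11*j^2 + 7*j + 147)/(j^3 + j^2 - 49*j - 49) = (j^2 - 4*j - 21)/(j^2 + 8*j + 7)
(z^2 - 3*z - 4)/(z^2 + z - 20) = (z + 1)/(z + 5)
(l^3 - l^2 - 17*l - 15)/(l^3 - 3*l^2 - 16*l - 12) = (l^2 - 2*l - 15)/(l^2 - 4*l - 12)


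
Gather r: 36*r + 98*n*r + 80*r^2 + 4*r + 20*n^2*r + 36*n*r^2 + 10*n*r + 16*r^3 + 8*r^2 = 16*r^3 + r^2*(36*n + 88) + r*(20*n^2 + 108*n + 40)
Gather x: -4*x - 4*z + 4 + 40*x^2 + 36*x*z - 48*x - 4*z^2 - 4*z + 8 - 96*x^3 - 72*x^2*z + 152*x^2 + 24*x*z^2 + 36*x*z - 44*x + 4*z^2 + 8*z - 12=-96*x^3 + x^2*(192 - 72*z) + x*(24*z^2 + 72*z - 96)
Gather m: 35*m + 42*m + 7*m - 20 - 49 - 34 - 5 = 84*m - 108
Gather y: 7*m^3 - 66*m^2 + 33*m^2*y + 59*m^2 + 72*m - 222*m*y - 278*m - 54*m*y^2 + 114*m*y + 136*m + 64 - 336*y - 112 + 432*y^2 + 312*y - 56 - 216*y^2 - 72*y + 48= 7*m^3 - 7*m^2 - 70*m + y^2*(216 - 54*m) + y*(33*m^2 - 108*m - 96) - 56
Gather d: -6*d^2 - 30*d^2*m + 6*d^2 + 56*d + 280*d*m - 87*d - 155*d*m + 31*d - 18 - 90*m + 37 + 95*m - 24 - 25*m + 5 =-30*d^2*m + 125*d*m - 20*m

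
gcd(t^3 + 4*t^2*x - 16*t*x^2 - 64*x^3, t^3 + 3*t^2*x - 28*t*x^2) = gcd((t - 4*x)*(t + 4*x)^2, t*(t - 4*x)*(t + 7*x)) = -t + 4*x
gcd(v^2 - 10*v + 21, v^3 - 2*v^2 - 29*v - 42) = v - 7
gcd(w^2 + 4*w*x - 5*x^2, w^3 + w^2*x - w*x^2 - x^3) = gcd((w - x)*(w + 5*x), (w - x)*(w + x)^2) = -w + x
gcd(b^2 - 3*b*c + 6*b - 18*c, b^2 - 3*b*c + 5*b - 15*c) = b - 3*c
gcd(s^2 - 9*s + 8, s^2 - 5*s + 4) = s - 1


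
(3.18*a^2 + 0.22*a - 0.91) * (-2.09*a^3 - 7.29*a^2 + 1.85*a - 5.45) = -6.6462*a^5 - 23.642*a^4 + 6.1811*a^3 - 10.2901*a^2 - 2.8825*a + 4.9595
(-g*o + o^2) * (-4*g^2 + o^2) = 4*g^3*o - 4*g^2*o^2 - g*o^3 + o^4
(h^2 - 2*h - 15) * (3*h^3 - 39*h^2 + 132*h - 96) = 3*h^5 - 45*h^4 + 165*h^3 + 225*h^2 - 1788*h + 1440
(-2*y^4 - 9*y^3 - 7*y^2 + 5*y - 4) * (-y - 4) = 2*y^5 + 17*y^4 + 43*y^3 + 23*y^2 - 16*y + 16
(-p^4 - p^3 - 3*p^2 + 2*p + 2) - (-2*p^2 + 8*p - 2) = -p^4 - p^3 - p^2 - 6*p + 4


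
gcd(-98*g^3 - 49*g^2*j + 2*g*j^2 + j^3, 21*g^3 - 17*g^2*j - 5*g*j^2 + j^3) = 7*g - j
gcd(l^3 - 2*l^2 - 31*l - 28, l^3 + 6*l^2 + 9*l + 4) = l^2 + 5*l + 4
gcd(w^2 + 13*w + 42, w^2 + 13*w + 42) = w^2 + 13*w + 42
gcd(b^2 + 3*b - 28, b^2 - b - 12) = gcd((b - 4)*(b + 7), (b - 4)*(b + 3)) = b - 4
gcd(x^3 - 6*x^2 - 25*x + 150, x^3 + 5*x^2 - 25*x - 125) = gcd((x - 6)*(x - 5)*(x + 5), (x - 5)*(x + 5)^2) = x^2 - 25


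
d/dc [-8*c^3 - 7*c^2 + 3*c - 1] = -24*c^2 - 14*c + 3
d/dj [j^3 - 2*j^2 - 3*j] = 3*j^2 - 4*j - 3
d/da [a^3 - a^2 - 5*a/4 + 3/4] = 3*a^2 - 2*a - 5/4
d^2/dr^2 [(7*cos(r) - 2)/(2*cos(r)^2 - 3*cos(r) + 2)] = (252*sin(r)^4*cos(r) + 10*sin(r)^4 - 124*sin(r)^2 - 43*cos(r) + 9*cos(3*r) - 14*cos(5*r) + 50)/(2*sin(r)^2 + 3*cos(r) - 4)^3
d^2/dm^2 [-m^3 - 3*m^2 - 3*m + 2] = -6*m - 6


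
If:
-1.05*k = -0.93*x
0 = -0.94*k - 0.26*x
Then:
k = 0.00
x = 0.00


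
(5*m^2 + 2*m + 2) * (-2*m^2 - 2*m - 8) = -10*m^4 - 14*m^3 - 48*m^2 - 20*m - 16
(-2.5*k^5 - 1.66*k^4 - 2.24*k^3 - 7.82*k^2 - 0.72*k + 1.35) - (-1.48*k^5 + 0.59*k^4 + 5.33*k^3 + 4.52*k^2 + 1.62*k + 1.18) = -1.02*k^5 - 2.25*k^4 - 7.57*k^3 - 12.34*k^2 - 2.34*k + 0.17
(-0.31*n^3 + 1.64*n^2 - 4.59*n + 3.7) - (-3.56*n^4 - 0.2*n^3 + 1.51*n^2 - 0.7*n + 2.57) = 3.56*n^4 - 0.11*n^3 + 0.13*n^2 - 3.89*n + 1.13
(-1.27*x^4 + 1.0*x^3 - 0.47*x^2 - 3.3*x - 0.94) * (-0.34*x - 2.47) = 0.4318*x^5 + 2.7969*x^4 - 2.3102*x^3 + 2.2829*x^2 + 8.4706*x + 2.3218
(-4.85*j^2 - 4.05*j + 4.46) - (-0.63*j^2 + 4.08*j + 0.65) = -4.22*j^2 - 8.13*j + 3.81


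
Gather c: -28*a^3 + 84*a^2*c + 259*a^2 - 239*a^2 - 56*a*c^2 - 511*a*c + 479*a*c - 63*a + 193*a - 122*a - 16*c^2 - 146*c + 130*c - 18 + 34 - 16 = -28*a^3 + 20*a^2 + 8*a + c^2*(-56*a - 16) + c*(84*a^2 - 32*a - 16)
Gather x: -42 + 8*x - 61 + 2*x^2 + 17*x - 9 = 2*x^2 + 25*x - 112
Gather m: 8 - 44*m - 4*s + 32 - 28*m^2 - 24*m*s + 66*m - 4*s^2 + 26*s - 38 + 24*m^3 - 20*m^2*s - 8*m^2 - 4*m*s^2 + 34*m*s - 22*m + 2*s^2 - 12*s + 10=24*m^3 + m^2*(-20*s - 36) + m*(-4*s^2 + 10*s) - 2*s^2 + 10*s + 12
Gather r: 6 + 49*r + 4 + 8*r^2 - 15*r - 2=8*r^2 + 34*r + 8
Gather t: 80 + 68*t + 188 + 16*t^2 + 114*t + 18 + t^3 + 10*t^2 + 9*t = t^3 + 26*t^2 + 191*t + 286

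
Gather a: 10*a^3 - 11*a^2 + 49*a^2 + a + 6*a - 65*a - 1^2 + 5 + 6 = 10*a^3 + 38*a^2 - 58*a + 10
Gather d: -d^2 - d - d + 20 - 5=-d^2 - 2*d + 15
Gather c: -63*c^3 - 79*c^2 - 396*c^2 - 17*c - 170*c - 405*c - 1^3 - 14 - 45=-63*c^3 - 475*c^2 - 592*c - 60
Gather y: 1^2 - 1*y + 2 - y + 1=4 - 2*y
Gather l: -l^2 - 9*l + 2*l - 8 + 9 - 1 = -l^2 - 7*l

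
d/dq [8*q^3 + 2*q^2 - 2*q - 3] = 24*q^2 + 4*q - 2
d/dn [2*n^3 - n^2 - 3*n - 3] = 6*n^2 - 2*n - 3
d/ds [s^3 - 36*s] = 3*s^2 - 36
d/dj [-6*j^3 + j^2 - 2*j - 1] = -18*j^2 + 2*j - 2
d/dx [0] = 0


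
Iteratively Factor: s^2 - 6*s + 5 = (s - 1)*(s - 5)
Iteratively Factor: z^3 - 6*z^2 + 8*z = (z - 4)*(z^2 - 2*z) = (z - 4)*(z - 2)*(z)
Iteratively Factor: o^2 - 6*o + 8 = (o - 4)*(o - 2)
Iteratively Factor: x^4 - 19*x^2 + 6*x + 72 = (x - 3)*(x^3 + 3*x^2 - 10*x - 24) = (x - 3)^2*(x^2 + 6*x + 8) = (x - 3)^2*(x + 4)*(x + 2)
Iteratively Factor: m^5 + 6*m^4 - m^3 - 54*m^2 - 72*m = (m)*(m^4 + 6*m^3 - m^2 - 54*m - 72) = m*(m + 4)*(m^3 + 2*m^2 - 9*m - 18) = m*(m - 3)*(m + 4)*(m^2 + 5*m + 6) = m*(m - 3)*(m + 3)*(m + 4)*(m + 2)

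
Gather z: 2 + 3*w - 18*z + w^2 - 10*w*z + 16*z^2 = w^2 + 3*w + 16*z^2 + z*(-10*w - 18) + 2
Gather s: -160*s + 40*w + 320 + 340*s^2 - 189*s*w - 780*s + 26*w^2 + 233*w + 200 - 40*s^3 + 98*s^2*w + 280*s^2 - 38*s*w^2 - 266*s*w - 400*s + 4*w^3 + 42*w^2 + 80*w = -40*s^3 + s^2*(98*w + 620) + s*(-38*w^2 - 455*w - 1340) + 4*w^3 + 68*w^2 + 353*w + 520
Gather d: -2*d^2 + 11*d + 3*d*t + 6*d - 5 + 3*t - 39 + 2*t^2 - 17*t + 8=-2*d^2 + d*(3*t + 17) + 2*t^2 - 14*t - 36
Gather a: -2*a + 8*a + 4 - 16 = 6*a - 12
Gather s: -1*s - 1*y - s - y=-2*s - 2*y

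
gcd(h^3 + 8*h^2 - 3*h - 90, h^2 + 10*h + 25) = h + 5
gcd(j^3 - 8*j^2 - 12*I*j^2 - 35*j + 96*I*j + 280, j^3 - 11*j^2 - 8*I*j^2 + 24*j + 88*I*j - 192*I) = j - 8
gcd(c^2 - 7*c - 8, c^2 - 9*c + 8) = c - 8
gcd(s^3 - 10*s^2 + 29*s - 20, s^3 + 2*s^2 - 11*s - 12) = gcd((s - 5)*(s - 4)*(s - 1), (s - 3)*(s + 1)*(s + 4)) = 1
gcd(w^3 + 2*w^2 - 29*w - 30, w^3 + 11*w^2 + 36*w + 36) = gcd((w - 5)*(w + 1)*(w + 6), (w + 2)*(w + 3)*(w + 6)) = w + 6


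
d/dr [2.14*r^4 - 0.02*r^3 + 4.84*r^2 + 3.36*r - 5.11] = 8.56*r^3 - 0.06*r^2 + 9.68*r + 3.36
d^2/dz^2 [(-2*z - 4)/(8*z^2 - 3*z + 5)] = 4*(-(z + 2)*(16*z - 3)^2 + (24*z + 13)*(8*z^2 - 3*z + 5))/(8*z^2 - 3*z + 5)^3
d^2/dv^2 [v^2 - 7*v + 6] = 2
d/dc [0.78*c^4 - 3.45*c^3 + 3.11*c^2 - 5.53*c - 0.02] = 3.12*c^3 - 10.35*c^2 + 6.22*c - 5.53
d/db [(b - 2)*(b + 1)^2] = 3*b^2 - 3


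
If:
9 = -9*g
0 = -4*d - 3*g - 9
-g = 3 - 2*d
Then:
No Solution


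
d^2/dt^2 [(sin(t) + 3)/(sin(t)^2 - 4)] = (-9*sin(t)^5 - 12*sin(t)^4 - 30*sin(t)^2 - 7*sin(t)/2 + 3*sin(3*t) + sin(5*t)/2 + 24)/((sin(t) - 2)^3*(sin(t) + 2)^3)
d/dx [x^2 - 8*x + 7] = 2*x - 8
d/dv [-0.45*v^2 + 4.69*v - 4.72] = 4.69 - 0.9*v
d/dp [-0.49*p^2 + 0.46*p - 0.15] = 0.46 - 0.98*p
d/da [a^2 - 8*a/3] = 2*a - 8/3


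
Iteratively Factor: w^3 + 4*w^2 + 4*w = (w)*(w^2 + 4*w + 4) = w*(w + 2)*(w + 2)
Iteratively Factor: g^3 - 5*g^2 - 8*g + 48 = (g - 4)*(g^2 - g - 12) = (g - 4)*(g + 3)*(g - 4)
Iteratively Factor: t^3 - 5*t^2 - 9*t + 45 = (t - 5)*(t^2 - 9) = (t - 5)*(t - 3)*(t + 3)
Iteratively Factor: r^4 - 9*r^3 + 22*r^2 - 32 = (r - 2)*(r^3 - 7*r^2 + 8*r + 16) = (r - 4)*(r - 2)*(r^2 - 3*r - 4) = (r - 4)*(r - 2)*(r + 1)*(r - 4)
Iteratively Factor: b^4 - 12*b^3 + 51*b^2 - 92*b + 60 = (b - 3)*(b^3 - 9*b^2 + 24*b - 20) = (b - 5)*(b - 3)*(b^2 - 4*b + 4) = (b - 5)*(b - 3)*(b - 2)*(b - 2)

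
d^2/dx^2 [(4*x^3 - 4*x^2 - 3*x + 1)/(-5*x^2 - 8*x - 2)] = 86*(-7*x^3 - 9*x^2 - 6*x - 2)/(125*x^6 + 600*x^5 + 1110*x^4 + 992*x^3 + 444*x^2 + 96*x + 8)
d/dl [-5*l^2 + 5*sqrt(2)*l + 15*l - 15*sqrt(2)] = -10*l + 5*sqrt(2) + 15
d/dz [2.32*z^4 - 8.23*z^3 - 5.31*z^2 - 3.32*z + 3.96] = 9.28*z^3 - 24.69*z^2 - 10.62*z - 3.32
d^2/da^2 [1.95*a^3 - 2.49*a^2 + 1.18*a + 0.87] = 11.7*a - 4.98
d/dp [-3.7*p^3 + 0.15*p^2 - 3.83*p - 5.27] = -11.1*p^2 + 0.3*p - 3.83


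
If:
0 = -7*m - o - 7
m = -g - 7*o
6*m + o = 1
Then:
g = -335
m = -8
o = 49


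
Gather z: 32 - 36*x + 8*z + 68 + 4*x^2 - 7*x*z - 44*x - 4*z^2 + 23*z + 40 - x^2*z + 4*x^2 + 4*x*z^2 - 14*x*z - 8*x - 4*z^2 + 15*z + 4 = 8*x^2 - 88*x + z^2*(4*x - 8) + z*(-x^2 - 21*x + 46) + 144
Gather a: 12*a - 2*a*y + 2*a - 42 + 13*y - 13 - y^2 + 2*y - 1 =a*(14 - 2*y) - y^2 + 15*y - 56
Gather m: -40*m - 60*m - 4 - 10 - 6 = -100*m - 20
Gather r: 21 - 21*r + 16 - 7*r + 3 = 40 - 28*r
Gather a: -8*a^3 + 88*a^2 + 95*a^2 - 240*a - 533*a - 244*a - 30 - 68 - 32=-8*a^3 + 183*a^2 - 1017*a - 130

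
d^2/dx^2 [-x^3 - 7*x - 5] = -6*x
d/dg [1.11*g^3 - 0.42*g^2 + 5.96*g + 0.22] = 3.33*g^2 - 0.84*g + 5.96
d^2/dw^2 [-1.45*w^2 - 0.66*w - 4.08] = -2.90000000000000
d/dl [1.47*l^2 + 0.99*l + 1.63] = 2.94*l + 0.99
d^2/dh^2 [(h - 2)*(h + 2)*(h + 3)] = 6*h + 6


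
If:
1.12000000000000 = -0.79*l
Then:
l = -1.42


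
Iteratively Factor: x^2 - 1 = (x - 1)*(x + 1)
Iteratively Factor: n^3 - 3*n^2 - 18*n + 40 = (n + 4)*(n^2 - 7*n + 10) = (n - 2)*(n + 4)*(n - 5)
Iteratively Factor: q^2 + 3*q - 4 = (q - 1)*(q + 4)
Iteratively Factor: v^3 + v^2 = (v)*(v^2 + v) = v^2*(v + 1)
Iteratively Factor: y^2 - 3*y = (y)*(y - 3)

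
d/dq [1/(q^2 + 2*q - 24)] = 2*(-q - 1)/(q^2 + 2*q - 24)^2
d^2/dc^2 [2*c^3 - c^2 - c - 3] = 12*c - 2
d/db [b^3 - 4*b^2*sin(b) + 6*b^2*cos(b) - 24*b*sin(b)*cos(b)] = -6*b^2*sin(b) - 4*b^2*cos(b) + 3*b^2 - 8*b*sin(b) + 12*b*cos(b) - 24*b*cos(2*b) - 12*sin(2*b)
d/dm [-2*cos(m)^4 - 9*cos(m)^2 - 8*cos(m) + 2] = 2*(12*cos(m) + cos(3*m) + 4)*sin(m)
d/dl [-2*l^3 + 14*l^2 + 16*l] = -6*l^2 + 28*l + 16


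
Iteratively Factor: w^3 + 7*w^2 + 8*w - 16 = (w - 1)*(w^2 + 8*w + 16) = (w - 1)*(w + 4)*(w + 4)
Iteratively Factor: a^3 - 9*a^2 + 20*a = (a - 4)*(a^2 - 5*a) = a*(a - 4)*(a - 5)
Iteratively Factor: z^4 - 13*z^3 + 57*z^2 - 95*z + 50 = (z - 5)*(z^3 - 8*z^2 + 17*z - 10) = (z - 5)*(z - 1)*(z^2 - 7*z + 10) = (z - 5)^2*(z - 1)*(z - 2)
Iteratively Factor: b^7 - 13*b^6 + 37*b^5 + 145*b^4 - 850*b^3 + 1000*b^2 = (b - 2)*(b^6 - 11*b^5 + 15*b^4 + 175*b^3 - 500*b^2) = (b - 5)*(b - 2)*(b^5 - 6*b^4 - 15*b^3 + 100*b^2) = b*(b - 5)*(b - 2)*(b^4 - 6*b^3 - 15*b^2 + 100*b) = b*(b - 5)*(b - 2)*(b + 4)*(b^3 - 10*b^2 + 25*b) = b*(b - 5)^2*(b - 2)*(b + 4)*(b^2 - 5*b) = b*(b - 5)^3*(b - 2)*(b + 4)*(b)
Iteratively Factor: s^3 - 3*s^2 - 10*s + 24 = (s - 2)*(s^2 - s - 12) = (s - 4)*(s - 2)*(s + 3)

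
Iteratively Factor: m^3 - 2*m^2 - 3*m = (m + 1)*(m^2 - 3*m) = (m - 3)*(m + 1)*(m)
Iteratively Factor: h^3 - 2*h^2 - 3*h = (h - 3)*(h^2 + h) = (h - 3)*(h + 1)*(h)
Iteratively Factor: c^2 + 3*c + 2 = (c + 2)*(c + 1)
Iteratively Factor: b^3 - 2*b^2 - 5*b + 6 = (b - 3)*(b^2 + b - 2) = (b - 3)*(b - 1)*(b + 2)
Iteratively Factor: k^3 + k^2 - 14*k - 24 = (k - 4)*(k^2 + 5*k + 6) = (k - 4)*(k + 2)*(k + 3)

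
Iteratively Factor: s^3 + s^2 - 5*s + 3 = (s - 1)*(s^2 + 2*s - 3) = (s - 1)^2*(s + 3)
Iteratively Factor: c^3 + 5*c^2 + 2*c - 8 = (c + 4)*(c^2 + c - 2) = (c + 2)*(c + 4)*(c - 1)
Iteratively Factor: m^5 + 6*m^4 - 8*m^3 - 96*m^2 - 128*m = (m + 2)*(m^4 + 4*m^3 - 16*m^2 - 64*m) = m*(m + 2)*(m^3 + 4*m^2 - 16*m - 64) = m*(m + 2)*(m + 4)*(m^2 - 16) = m*(m + 2)*(m + 4)^2*(m - 4)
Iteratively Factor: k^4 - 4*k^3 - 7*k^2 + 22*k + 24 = (k + 1)*(k^3 - 5*k^2 - 2*k + 24) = (k - 4)*(k + 1)*(k^2 - k - 6) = (k - 4)*(k - 3)*(k + 1)*(k + 2)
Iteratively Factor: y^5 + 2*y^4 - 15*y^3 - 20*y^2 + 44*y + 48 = (y + 2)*(y^4 - 15*y^2 + 10*y + 24) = (y + 1)*(y + 2)*(y^3 - y^2 - 14*y + 24) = (y - 2)*(y + 1)*(y + 2)*(y^2 + y - 12) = (y - 3)*(y - 2)*(y + 1)*(y + 2)*(y + 4)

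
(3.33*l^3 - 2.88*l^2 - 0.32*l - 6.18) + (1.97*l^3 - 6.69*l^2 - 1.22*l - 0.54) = 5.3*l^3 - 9.57*l^2 - 1.54*l - 6.72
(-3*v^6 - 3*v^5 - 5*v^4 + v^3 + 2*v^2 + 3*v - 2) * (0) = 0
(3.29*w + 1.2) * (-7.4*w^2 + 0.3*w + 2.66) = -24.346*w^3 - 7.893*w^2 + 9.1114*w + 3.192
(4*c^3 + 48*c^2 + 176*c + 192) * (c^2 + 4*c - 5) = 4*c^5 + 64*c^4 + 348*c^3 + 656*c^2 - 112*c - 960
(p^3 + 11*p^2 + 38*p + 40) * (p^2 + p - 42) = p^5 + 12*p^4 + 7*p^3 - 384*p^2 - 1556*p - 1680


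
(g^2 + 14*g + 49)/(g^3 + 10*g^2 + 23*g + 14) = (g + 7)/(g^2 + 3*g + 2)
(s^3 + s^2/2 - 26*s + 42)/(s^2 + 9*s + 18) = (s^2 - 11*s/2 + 7)/(s + 3)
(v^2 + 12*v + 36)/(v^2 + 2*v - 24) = (v + 6)/(v - 4)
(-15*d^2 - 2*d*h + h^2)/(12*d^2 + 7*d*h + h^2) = (-5*d + h)/(4*d + h)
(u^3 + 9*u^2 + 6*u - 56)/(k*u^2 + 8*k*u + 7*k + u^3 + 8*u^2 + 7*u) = (u^2 + 2*u - 8)/(k*u + k + u^2 + u)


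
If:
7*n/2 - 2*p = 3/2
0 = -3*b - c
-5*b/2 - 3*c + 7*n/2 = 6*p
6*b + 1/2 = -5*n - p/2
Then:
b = -437/1283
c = 1311/1283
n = 419/1283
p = -229/1283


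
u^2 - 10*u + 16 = (u - 8)*(u - 2)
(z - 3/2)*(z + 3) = z^2 + 3*z/2 - 9/2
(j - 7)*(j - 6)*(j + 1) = j^3 - 12*j^2 + 29*j + 42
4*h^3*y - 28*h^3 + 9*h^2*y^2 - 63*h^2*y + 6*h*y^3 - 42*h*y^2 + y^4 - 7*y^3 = (h + y)^2*(4*h + y)*(y - 7)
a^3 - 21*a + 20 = (a - 4)*(a - 1)*(a + 5)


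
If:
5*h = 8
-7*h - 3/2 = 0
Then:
No Solution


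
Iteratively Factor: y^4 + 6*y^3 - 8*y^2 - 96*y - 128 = (y + 4)*(y^3 + 2*y^2 - 16*y - 32) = (y + 2)*(y + 4)*(y^2 - 16) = (y - 4)*(y + 2)*(y + 4)*(y + 4)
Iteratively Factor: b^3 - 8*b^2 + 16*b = (b - 4)*(b^2 - 4*b) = (b - 4)^2*(b)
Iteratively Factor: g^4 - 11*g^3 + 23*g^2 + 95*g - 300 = (g - 5)*(g^3 - 6*g^2 - 7*g + 60) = (g - 5)*(g - 4)*(g^2 - 2*g - 15) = (g - 5)^2*(g - 4)*(g + 3)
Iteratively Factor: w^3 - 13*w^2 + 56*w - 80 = (w - 4)*(w^2 - 9*w + 20) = (w - 4)^2*(w - 5)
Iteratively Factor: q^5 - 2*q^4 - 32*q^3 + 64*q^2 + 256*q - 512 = (q - 4)*(q^4 + 2*q^3 - 24*q^2 - 32*q + 128) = (q - 4)*(q - 2)*(q^3 + 4*q^2 - 16*q - 64) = (q - 4)*(q - 2)*(q + 4)*(q^2 - 16) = (q - 4)*(q - 2)*(q + 4)^2*(q - 4)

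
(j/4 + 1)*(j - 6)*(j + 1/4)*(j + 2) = j^4/4 + j^3/16 - 7*j^2 - 55*j/4 - 3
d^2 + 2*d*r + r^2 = (d + r)^2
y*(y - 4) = y^2 - 4*y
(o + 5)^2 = o^2 + 10*o + 25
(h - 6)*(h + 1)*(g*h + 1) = g*h^3 - 5*g*h^2 - 6*g*h + h^2 - 5*h - 6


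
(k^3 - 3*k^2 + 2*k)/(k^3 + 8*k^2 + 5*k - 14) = k*(k - 2)/(k^2 + 9*k + 14)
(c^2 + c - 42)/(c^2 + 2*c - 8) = (c^2 + c - 42)/(c^2 + 2*c - 8)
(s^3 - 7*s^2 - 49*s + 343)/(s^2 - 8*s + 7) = (s^2 - 49)/(s - 1)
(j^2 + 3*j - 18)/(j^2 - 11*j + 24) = (j + 6)/(j - 8)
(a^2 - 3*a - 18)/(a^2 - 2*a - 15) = (a - 6)/(a - 5)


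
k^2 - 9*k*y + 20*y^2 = (k - 5*y)*(k - 4*y)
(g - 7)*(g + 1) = g^2 - 6*g - 7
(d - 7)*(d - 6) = d^2 - 13*d + 42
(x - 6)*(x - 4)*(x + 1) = x^3 - 9*x^2 + 14*x + 24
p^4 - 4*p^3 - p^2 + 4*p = p*(p - 4)*(p - 1)*(p + 1)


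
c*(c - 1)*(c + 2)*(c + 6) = c^4 + 7*c^3 + 4*c^2 - 12*c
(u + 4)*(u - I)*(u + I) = u^3 + 4*u^2 + u + 4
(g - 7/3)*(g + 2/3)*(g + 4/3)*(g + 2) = g^4 + 5*g^3/3 - 40*g^2/9 - 260*g/27 - 112/27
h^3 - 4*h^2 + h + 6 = (h - 3)*(h - 2)*(h + 1)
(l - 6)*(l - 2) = l^2 - 8*l + 12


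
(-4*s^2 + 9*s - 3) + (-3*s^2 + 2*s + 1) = -7*s^2 + 11*s - 2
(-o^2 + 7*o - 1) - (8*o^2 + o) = -9*o^2 + 6*o - 1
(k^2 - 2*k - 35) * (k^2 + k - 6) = k^4 - k^3 - 43*k^2 - 23*k + 210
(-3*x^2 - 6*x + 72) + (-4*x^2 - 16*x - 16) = -7*x^2 - 22*x + 56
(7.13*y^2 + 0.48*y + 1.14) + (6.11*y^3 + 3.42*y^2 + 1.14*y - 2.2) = 6.11*y^3 + 10.55*y^2 + 1.62*y - 1.06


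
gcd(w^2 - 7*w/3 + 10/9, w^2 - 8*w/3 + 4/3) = w - 2/3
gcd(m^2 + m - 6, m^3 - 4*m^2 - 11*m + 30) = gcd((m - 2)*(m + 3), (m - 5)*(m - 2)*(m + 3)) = m^2 + m - 6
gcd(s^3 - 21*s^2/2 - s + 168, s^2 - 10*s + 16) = s - 8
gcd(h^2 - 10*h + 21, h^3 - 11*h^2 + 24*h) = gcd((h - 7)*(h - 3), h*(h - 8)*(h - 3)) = h - 3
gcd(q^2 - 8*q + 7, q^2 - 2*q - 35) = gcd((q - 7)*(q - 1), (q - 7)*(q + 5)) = q - 7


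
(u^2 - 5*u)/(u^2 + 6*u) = (u - 5)/(u + 6)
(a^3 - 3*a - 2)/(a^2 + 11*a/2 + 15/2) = 2*(a^3 - 3*a - 2)/(2*a^2 + 11*a + 15)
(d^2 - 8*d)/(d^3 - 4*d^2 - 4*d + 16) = d*(d - 8)/(d^3 - 4*d^2 - 4*d + 16)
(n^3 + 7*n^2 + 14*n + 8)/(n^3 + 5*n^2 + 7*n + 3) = (n^2 + 6*n + 8)/(n^2 + 4*n + 3)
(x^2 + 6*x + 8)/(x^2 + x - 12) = (x + 2)/(x - 3)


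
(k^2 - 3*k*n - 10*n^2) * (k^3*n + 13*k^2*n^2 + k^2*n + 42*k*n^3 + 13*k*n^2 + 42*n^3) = k^5*n + 10*k^4*n^2 + k^4*n - 7*k^3*n^3 + 10*k^3*n^2 - 256*k^2*n^4 - 7*k^2*n^3 - 420*k*n^5 - 256*k*n^4 - 420*n^5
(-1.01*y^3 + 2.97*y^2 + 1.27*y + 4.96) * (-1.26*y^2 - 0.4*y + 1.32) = 1.2726*y^5 - 3.3382*y^4 - 4.1214*y^3 - 2.8372*y^2 - 0.3076*y + 6.5472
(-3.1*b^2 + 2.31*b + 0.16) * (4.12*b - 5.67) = -12.772*b^3 + 27.0942*b^2 - 12.4385*b - 0.9072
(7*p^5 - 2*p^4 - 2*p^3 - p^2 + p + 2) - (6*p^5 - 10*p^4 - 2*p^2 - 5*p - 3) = p^5 + 8*p^4 - 2*p^3 + p^2 + 6*p + 5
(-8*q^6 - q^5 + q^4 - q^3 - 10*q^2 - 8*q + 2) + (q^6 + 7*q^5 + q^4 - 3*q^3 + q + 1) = -7*q^6 + 6*q^5 + 2*q^4 - 4*q^3 - 10*q^2 - 7*q + 3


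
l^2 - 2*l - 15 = (l - 5)*(l + 3)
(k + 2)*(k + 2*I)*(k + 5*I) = k^3 + 2*k^2 + 7*I*k^2 - 10*k + 14*I*k - 20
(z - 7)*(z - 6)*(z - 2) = z^3 - 15*z^2 + 68*z - 84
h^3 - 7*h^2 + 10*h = h*(h - 5)*(h - 2)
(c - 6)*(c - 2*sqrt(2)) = c^2 - 6*c - 2*sqrt(2)*c + 12*sqrt(2)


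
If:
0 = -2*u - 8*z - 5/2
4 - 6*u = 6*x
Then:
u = -4*z - 5/4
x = 4*z + 23/12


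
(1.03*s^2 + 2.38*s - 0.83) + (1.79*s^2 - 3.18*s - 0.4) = 2.82*s^2 - 0.8*s - 1.23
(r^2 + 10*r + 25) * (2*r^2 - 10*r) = 2*r^4 + 10*r^3 - 50*r^2 - 250*r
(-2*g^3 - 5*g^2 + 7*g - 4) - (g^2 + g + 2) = -2*g^3 - 6*g^2 + 6*g - 6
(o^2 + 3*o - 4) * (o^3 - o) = o^5 + 3*o^4 - 5*o^3 - 3*o^2 + 4*o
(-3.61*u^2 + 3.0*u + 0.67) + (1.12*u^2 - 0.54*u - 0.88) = -2.49*u^2 + 2.46*u - 0.21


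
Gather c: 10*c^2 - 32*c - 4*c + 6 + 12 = 10*c^2 - 36*c + 18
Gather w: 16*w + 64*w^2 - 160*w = 64*w^2 - 144*w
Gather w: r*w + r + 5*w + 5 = r + w*(r + 5) + 5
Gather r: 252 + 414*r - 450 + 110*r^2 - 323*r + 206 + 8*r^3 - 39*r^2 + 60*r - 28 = 8*r^3 + 71*r^2 + 151*r - 20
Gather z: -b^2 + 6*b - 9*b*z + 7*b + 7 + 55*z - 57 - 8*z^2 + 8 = -b^2 + 13*b - 8*z^2 + z*(55 - 9*b) - 42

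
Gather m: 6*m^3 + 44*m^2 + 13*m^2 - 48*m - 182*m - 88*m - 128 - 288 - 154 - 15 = 6*m^3 + 57*m^2 - 318*m - 585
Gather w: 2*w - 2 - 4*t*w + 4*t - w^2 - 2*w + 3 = -4*t*w + 4*t - w^2 + 1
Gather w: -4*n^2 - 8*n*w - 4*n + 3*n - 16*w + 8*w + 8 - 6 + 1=-4*n^2 - n + w*(-8*n - 8) + 3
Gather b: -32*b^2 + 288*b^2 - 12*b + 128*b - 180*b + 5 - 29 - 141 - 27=256*b^2 - 64*b - 192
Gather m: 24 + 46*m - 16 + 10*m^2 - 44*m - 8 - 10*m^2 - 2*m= 0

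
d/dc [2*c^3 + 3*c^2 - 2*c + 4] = 6*c^2 + 6*c - 2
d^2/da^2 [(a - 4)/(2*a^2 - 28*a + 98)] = (a + 2)/(a^4 - 28*a^3 + 294*a^2 - 1372*a + 2401)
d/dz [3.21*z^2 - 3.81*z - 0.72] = 6.42*z - 3.81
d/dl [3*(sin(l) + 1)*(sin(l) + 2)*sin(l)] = 3*(3*sin(l)^2 + 6*sin(l) + 2)*cos(l)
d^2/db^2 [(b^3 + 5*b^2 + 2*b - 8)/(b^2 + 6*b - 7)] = 30/(b^3 + 21*b^2 + 147*b + 343)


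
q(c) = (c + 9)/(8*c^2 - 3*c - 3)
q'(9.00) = -0.00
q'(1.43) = -2.41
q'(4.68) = -0.03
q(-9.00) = 0.00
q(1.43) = 1.15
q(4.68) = 0.09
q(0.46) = -3.52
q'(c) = (3 - 16*c)*(c + 9)/(8*c^2 - 3*c - 3)^2 + 1/(8*c^2 - 3*c - 3)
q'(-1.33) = 0.88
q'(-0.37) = 120.60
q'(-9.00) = 0.00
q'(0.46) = -6.08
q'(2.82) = -0.16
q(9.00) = 0.03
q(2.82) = 0.23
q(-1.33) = 0.51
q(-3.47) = 0.05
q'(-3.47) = 0.04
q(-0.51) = 13.90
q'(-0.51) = 255.60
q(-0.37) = -10.86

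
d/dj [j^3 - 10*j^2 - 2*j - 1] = 3*j^2 - 20*j - 2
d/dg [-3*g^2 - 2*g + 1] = -6*g - 2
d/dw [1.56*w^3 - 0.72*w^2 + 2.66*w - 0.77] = 4.68*w^2 - 1.44*w + 2.66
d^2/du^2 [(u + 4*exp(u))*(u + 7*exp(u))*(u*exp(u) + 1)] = u^3*exp(u) + 44*u^2*exp(2*u) + 6*u^2*exp(u) + 252*u*exp(3*u) + 88*u*exp(2*u) + 17*u*exp(u) + 168*exp(3*u) + 134*exp(2*u) + 22*exp(u) + 2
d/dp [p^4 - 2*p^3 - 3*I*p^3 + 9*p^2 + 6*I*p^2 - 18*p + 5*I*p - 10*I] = 4*p^3 + p^2*(-6 - 9*I) + p*(18 + 12*I) - 18 + 5*I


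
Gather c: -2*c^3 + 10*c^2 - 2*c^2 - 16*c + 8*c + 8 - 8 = -2*c^3 + 8*c^2 - 8*c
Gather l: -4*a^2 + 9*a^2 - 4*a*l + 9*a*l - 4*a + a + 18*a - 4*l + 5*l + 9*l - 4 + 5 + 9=5*a^2 + 15*a + l*(5*a + 10) + 10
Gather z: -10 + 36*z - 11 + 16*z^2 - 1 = 16*z^2 + 36*z - 22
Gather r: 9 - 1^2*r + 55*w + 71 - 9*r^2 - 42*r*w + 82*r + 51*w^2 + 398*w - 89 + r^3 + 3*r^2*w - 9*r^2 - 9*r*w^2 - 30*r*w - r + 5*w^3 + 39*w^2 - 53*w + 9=r^3 + r^2*(3*w - 18) + r*(-9*w^2 - 72*w + 80) + 5*w^3 + 90*w^2 + 400*w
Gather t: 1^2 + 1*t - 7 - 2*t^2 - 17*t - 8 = -2*t^2 - 16*t - 14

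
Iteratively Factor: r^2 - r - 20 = (r - 5)*(r + 4)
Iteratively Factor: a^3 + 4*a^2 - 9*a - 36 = (a + 3)*(a^2 + a - 12) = (a + 3)*(a + 4)*(a - 3)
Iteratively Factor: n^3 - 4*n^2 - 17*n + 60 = (n + 4)*(n^2 - 8*n + 15) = (n - 5)*(n + 4)*(n - 3)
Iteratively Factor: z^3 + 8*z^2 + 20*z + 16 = (z + 2)*(z^2 + 6*z + 8) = (z + 2)*(z + 4)*(z + 2)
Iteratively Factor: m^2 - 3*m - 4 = (m - 4)*(m + 1)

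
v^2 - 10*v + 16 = (v - 8)*(v - 2)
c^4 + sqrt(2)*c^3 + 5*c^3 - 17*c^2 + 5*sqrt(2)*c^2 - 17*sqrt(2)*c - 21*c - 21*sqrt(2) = (c - 3)*(c + 1)*(c + 7)*(c + sqrt(2))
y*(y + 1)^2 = y^3 + 2*y^2 + y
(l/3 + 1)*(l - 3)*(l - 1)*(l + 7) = l^4/3 + 2*l^3 - 16*l^2/3 - 18*l + 21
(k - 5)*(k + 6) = k^2 + k - 30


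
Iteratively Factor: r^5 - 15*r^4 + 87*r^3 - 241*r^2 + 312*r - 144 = (r - 4)*(r^4 - 11*r^3 + 43*r^2 - 69*r + 36) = (r - 4)*(r - 3)*(r^3 - 8*r^2 + 19*r - 12) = (r - 4)^2*(r - 3)*(r^2 - 4*r + 3) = (r - 4)^2*(r - 3)^2*(r - 1)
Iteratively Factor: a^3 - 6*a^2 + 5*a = (a)*(a^2 - 6*a + 5) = a*(a - 5)*(a - 1)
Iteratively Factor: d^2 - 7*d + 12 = (d - 3)*(d - 4)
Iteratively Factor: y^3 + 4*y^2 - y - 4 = (y + 1)*(y^2 + 3*y - 4) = (y + 1)*(y + 4)*(y - 1)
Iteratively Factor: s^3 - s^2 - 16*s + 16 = (s - 4)*(s^2 + 3*s - 4) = (s - 4)*(s + 4)*(s - 1)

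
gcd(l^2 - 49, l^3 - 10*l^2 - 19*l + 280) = l - 7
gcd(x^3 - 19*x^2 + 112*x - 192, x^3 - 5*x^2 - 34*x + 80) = x - 8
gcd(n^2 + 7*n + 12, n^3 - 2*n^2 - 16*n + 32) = n + 4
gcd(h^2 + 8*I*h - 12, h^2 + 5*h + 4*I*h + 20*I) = 1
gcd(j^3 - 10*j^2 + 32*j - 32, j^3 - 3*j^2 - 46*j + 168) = j - 4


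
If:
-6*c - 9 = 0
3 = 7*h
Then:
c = -3/2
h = 3/7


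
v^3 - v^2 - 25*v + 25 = (v - 5)*(v - 1)*(v + 5)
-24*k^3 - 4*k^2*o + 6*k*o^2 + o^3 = (-2*k + o)*(2*k + o)*(6*k + o)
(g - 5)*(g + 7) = g^2 + 2*g - 35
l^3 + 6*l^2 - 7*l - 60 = (l - 3)*(l + 4)*(l + 5)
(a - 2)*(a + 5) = a^2 + 3*a - 10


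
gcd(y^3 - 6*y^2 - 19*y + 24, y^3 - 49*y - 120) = y^2 - 5*y - 24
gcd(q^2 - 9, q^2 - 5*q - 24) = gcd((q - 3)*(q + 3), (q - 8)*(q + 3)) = q + 3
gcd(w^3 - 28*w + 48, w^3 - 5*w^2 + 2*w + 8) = w^2 - 6*w + 8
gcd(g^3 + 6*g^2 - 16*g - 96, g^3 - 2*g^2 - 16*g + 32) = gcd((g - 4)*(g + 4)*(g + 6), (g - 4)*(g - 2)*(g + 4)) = g^2 - 16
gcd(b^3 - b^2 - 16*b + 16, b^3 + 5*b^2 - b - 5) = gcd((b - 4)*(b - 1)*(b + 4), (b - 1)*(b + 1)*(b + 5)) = b - 1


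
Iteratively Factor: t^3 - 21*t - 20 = (t - 5)*(t^2 + 5*t + 4) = (t - 5)*(t + 1)*(t + 4)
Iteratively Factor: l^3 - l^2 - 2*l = (l - 2)*(l^2 + l) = (l - 2)*(l + 1)*(l)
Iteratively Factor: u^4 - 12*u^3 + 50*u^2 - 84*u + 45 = (u - 1)*(u^3 - 11*u^2 + 39*u - 45) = (u - 5)*(u - 1)*(u^2 - 6*u + 9) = (u - 5)*(u - 3)*(u - 1)*(u - 3)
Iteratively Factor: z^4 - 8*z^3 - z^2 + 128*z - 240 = (z - 4)*(z^3 - 4*z^2 - 17*z + 60) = (z - 4)*(z - 3)*(z^2 - z - 20) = (z - 4)*(z - 3)*(z + 4)*(z - 5)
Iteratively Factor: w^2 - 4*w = (w - 4)*(w)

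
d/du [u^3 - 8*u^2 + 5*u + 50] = 3*u^2 - 16*u + 5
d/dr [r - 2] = 1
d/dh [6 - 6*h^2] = -12*h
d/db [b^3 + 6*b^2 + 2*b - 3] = 3*b^2 + 12*b + 2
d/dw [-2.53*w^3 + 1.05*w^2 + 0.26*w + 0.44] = -7.59*w^2 + 2.1*w + 0.26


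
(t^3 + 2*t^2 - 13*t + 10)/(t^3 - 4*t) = (t^2 + 4*t - 5)/(t*(t + 2))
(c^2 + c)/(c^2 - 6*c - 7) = c/(c - 7)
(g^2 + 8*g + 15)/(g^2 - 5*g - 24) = (g + 5)/(g - 8)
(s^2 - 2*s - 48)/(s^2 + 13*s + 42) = (s - 8)/(s + 7)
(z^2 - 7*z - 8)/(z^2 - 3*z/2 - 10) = 2*(-z^2 + 7*z + 8)/(-2*z^2 + 3*z + 20)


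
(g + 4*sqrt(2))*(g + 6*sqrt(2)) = g^2 + 10*sqrt(2)*g + 48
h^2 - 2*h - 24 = (h - 6)*(h + 4)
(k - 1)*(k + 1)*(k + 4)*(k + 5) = k^4 + 9*k^3 + 19*k^2 - 9*k - 20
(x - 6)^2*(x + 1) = x^3 - 11*x^2 + 24*x + 36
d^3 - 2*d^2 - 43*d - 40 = (d - 8)*(d + 1)*(d + 5)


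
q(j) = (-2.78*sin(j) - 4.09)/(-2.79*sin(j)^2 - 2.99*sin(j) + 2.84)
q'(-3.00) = 1.64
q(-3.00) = -1.15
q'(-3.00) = 1.64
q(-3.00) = -1.15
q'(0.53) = -76.64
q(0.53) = -8.93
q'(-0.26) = -1.22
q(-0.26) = -0.99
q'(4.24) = 0.25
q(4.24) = -0.49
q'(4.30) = 0.22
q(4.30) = -0.48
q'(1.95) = 3.23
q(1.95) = 2.85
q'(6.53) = -6.72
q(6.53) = -2.45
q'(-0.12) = -1.74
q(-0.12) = -1.19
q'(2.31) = 34.80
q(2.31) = 6.88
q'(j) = (5.58*sin(j)*cos(j) + 2.99*cos(j))*(-2.78*sin(j) - 4.09)/(-2.79*sin(j)^2 - 2.99*sin(j) + 2.84)^2 - 2.78*cos(j)/(-2.79*sin(j)^2 - 2.99*sin(j) + 2.84) = (-22.8222*sin(j) + 3.8781*cos(2*j) - 24.0024)*cos(j)/(2.79*sin(j)^2 + 2.99*sin(j) - 2.84)^2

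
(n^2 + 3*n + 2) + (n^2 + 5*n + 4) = 2*n^2 + 8*n + 6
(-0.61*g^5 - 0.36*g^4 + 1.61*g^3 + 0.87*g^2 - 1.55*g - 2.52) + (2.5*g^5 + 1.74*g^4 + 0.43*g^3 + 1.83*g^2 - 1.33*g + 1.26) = 1.89*g^5 + 1.38*g^4 + 2.04*g^3 + 2.7*g^2 - 2.88*g - 1.26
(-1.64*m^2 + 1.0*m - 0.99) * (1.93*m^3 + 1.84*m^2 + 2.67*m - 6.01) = -3.1652*m^5 - 1.0876*m^4 - 4.4495*m^3 + 10.7048*m^2 - 8.6533*m + 5.9499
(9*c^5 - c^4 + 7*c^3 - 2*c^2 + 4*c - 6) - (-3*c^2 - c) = 9*c^5 - c^4 + 7*c^3 + c^2 + 5*c - 6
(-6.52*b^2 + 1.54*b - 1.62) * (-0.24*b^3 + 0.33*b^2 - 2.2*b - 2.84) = 1.5648*b^5 - 2.5212*b^4 + 15.241*b^3 + 14.5942*b^2 - 0.809599999999999*b + 4.6008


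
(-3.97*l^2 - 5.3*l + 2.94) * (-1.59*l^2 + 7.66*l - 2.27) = 6.3123*l^4 - 21.9832*l^3 - 36.2607*l^2 + 34.5514*l - 6.6738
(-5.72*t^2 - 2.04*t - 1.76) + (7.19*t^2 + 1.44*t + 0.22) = 1.47*t^2 - 0.6*t - 1.54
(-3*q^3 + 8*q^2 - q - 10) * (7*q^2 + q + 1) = -21*q^5 + 53*q^4 - 2*q^3 - 63*q^2 - 11*q - 10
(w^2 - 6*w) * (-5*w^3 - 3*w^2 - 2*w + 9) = -5*w^5 + 27*w^4 + 16*w^3 + 21*w^2 - 54*w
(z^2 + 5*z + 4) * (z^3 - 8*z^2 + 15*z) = z^5 - 3*z^4 - 21*z^3 + 43*z^2 + 60*z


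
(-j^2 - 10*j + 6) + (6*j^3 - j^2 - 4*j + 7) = 6*j^3 - 2*j^2 - 14*j + 13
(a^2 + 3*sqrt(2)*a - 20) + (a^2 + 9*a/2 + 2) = 2*a^2 + 3*sqrt(2)*a + 9*a/2 - 18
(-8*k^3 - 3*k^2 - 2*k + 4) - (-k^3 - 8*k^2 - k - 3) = -7*k^3 + 5*k^2 - k + 7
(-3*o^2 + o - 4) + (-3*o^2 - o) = -6*o^2 - 4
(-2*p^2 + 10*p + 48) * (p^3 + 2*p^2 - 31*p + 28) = -2*p^5 + 6*p^4 + 130*p^3 - 270*p^2 - 1208*p + 1344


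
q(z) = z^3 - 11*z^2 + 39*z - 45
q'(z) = 3*z^2 - 22*z + 39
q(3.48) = -0.35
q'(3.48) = -1.23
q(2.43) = -0.83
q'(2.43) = 3.25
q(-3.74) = -397.04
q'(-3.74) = 163.24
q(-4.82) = -600.52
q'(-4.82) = 214.74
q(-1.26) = -113.60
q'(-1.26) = 71.48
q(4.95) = -0.19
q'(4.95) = 3.61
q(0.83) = -19.64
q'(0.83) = 22.81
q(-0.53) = -68.91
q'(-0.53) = 51.50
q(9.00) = 144.00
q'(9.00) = 84.00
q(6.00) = 9.00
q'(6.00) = 15.00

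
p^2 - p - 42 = (p - 7)*(p + 6)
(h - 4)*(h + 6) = h^2 + 2*h - 24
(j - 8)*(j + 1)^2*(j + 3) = j^4 - 3*j^3 - 33*j^2 - 53*j - 24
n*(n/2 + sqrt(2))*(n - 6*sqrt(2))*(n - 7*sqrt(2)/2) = n^4/2 - 15*sqrt(2)*n^3/4 + 2*n^2 + 42*sqrt(2)*n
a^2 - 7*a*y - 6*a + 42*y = (a - 6)*(a - 7*y)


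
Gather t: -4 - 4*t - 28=-4*t - 32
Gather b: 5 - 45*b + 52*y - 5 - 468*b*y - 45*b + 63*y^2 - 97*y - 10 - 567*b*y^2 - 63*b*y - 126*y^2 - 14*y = b*(-567*y^2 - 531*y - 90) - 63*y^2 - 59*y - 10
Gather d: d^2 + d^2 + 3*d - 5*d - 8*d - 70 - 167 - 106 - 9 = 2*d^2 - 10*d - 352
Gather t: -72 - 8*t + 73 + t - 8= -7*t - 7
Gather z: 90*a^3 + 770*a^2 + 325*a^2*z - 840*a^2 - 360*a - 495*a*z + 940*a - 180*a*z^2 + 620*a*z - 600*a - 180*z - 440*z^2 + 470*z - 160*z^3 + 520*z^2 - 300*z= 90*a^3 - 70*a^2 - 20*a - 160*z^3 + z^2*(80 - 180*a) + z*(325*a^2 + 125*a - 10)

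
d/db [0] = 0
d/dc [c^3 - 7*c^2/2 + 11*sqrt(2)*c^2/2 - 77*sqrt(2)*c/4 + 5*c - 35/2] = 3*c^2 - 7*c + 11*sqrt(2)*c - 77*sqrt(2)/4 + 5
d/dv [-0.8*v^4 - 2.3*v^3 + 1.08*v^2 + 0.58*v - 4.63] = -3.2*v^3 - 6.9*v^2 + 2.16*v + 0.58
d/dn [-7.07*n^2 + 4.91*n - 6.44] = 4.91 - 14.14*n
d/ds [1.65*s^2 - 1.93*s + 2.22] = 3.3*s - 1.93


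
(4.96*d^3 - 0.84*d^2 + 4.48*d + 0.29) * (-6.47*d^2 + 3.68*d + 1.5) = -32.0912*d^5 + 23.6876*d^4 - 24.6368*d^3 + 13.3501*d^2 + 7.7872*d + 0.435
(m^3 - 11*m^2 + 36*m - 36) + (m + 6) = m^3 - 11*m^2 + 37*m - 30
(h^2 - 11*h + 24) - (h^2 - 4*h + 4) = 20 - 7*h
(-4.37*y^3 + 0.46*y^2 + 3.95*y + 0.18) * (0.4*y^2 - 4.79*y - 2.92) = -1.748*y^5 + 21.1163*y^4 + 12.137*y^3 - 20.1917*y^2 - 12.3962*y - 0.5256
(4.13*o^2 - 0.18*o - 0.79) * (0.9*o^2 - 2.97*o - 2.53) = 3.717*o^4 - 12.4281*o^3 - 10.6253*o^2 + 2.8017*o + 1.9987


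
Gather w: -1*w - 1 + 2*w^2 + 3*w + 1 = 2*w^2 + 2*w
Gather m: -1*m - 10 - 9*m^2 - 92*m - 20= -9*m^2 - 93*m - 30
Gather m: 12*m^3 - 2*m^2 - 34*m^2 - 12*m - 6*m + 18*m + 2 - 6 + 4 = 12*m^3 - 36*m^2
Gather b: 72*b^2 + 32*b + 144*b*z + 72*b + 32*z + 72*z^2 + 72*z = 72*b^2 + b*(144*z + 104) + 72*z^2 + 104*z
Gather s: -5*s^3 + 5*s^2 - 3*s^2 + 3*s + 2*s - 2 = -5*s^3 + 2*s^2 + 5*s - 2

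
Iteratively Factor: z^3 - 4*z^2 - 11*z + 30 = (z - 2)*(z^2 - 2*z - 15) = (z - 5)*(z - 2)*(z + 3)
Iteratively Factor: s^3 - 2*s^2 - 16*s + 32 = (s - 2)*(s^2 - 16) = (s - 2)*(s + 4)*(s - 4)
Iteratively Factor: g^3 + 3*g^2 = (g)*(g^2 + 3*g) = g*(g + 3)*(g)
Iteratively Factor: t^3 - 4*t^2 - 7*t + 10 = (t + 2)*(t^2 - 6*t + 5) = (t - 5)*(t + 2)*(t - 1)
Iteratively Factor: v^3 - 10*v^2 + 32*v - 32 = (v - 2)*(v^2 - 8*v + 16) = (v - 4)*(v - 2)*(v - 4)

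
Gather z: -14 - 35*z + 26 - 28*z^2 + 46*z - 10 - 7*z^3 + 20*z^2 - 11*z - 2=-7*z^3 - 8*z^2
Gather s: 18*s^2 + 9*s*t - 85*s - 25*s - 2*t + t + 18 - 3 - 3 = 18*s^2 + s*(9*t - 110) - t + 12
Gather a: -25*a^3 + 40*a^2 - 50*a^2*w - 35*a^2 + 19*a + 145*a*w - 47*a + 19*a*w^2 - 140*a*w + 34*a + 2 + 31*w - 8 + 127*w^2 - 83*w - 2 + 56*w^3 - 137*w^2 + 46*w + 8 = -25*a^3 + a^2*(5 - 50*w) + a*(19*w^2 + 5*w + 6) + 56*w^3 - 10*w^2 - 6*w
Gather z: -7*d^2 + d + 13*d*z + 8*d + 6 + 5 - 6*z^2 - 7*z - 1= -7*d^2 + 9*d - 6*z^2 + z*(13*d - 7) + 10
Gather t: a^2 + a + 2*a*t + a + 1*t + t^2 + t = a^2 + 2*a + t^2 + t*(2*a + 2)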